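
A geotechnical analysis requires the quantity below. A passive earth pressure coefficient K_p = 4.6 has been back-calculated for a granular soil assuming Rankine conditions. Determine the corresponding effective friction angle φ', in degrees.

K_p = (1+sin φ)/(1−sin φ) ⇒ sin φ = (K_p − 1)/(K_p + 1) = 0.6429.
φ = arcsin(0.6429) = 40.01°.

40.0°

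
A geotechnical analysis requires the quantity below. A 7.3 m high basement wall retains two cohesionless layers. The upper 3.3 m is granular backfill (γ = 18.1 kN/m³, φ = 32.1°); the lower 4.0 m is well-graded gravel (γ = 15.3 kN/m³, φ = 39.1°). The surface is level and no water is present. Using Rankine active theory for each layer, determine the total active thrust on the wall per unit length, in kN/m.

112 kN/m

K_a1 = tan²(45°−32.1°/2) = 0.3060; K_a2 = tan²(45°−39.1°/2) = 0.2265.
Layer 1: σ at base = K_a1 γ₁ h₁ = 18.28 kPa; P₁ = ½×18.28×3.3 = 30.16.
Layer 2: σ_v at top = γ₁h₁ = 59.73; σ_h top = K_a2×59.73 = 13.53; σ_h base = K_a2×(59.73+15.3×4.0) = 27.39.
P₂ = ½(13.53+27.39)×4.0 = 81.83. Total P_a = 30.16+81.83 = 112.0 kN/m.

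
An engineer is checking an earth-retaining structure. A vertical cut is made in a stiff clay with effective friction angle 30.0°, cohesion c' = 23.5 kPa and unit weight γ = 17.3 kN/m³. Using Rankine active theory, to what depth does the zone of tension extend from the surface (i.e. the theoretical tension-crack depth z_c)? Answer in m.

4.71 m

K_a = tan²(45° − 30.0°/2) = 0.3333; √K_a = 0.5774.
The active pressure is zero where K_a γ z = 2c√K_a, so z_c = 2c/(γ√K_a) = 2×23.5/(17.3×0.5774) = 4.706 m.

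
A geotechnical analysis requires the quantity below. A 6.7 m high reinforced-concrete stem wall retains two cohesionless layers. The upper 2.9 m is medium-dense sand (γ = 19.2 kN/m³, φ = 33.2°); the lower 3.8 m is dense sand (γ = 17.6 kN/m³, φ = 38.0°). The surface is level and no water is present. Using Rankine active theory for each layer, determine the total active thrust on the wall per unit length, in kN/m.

K_a1 = tan²(45°−33.2°/2) = 0.2924; K_a2 = tan²(45°−38.0°/2) = 0.2379.
Layer 1: σ at base = K_a1 γ₁ h₁ = 16.28 kPa; P₁ = ½×16.28×2.9 = 23.60.
Layer 2: σ_v at top = γ₁h₁ = 55.68; σ_h top = K_a2×55.68 = 13.25; σ_h base = K_a2×(55.68+17.6×3.8) = 29.15.
P₂ = ½(13.25+29.15)×3.8 = 80.56. Total P_a = 23.60+80.56 = 104.2 kN/m.

104 kN/m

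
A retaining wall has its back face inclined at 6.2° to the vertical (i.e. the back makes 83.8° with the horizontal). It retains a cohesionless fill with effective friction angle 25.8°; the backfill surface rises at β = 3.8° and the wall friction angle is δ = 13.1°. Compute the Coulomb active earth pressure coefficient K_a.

0.423

K_a = sin²(α+φ) / [sin²α · sin(α−δ) · (1 + √{sin(φ+δ)sin(φ−β) / (sin(α−δ)sin(α+β))})²].
With α = 83.8°, φ = 25.8°, δ = 13.1°, β = 3.8°: K_a = 0.4232.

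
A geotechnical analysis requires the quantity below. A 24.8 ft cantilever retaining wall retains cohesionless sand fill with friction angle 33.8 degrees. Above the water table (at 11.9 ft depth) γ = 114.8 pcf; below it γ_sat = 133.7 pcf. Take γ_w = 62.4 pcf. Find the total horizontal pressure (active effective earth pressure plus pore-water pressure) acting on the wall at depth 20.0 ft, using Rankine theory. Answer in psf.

1060 psf

K_a = (1 − sin φ)/(1 + sin φ) = 0.2851.
γ' = 133.7 − 62.4 = 71.30 pcf.
Effective vertical stress at 20.0 ft: σ'_v = 114.8×11.9 + 71.30×8.10 = 1944 psf.
σ'_h = K_a σ'_v = 0.2851 × 1944 = 554.1 psf; u = γ_w × 8.10 = 505.4 psf.
Total σ_h = 554.1 + 505.4 = 1060 psf.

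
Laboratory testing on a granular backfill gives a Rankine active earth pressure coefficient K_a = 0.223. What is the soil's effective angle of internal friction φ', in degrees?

39.4°

K_a = tan²(45° − φ/2) ⇒ 45° − φ/2 = arctan(√0.223) = 25.28°.
φ = 2(45° − 25.28°) = 39.44°.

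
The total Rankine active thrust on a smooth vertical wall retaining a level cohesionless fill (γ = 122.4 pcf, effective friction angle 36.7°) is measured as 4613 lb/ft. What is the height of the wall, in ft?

K_a = 0.2519. P_a = ½ K_a γ H² ⇒ H = √(2P_a/(K_a γ)).
H = √(2×4613/(0.2519×122.4)) = 17.30 ft.

17.3 ft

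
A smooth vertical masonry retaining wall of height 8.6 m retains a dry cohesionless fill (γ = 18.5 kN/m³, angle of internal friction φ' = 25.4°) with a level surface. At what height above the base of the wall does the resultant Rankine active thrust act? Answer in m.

K_a = 0.3996.
The pressure distribution is triangular, so the resultant acts at H/3 above the base = 8.6/3 = 2.867 m.

2.87 m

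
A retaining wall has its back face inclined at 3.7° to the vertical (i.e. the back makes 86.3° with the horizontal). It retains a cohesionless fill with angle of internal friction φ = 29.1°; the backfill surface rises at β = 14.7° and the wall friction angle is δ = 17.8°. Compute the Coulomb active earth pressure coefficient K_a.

K_a = sin²(α+φ) / [sin²α · sin(α−δ) · (1 + √{sin(φ+δ)sin(φ−β) / (sin(α−δ)sin(α+β))})²].
With α = 86.3°, φ = 29.1°, δ = 17.8°, β = 14.7°: K_a = 0.4213.

0.421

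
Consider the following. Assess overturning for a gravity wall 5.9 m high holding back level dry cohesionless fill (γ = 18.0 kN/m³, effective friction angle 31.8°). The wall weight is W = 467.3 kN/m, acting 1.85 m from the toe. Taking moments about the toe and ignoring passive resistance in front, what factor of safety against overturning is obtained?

4.53

K_a = tan²(45° − 31.8°/2) = 0.3098.
P_a = ½K_aγH² = 0.5×0.3098×18.0×5.9² = 97.06 kN/m, acting at H/3 = 1.967 m above the base.
Overturning moment M_o = P_a × H/3 = 97.06 × 1.967 = 190.9.
Resisting moment M_r = W × 1.85 = 467.3 × 1.85 = 864.5.
FS_overturning = M_r/M_o = 864.5/190.9 = 4.529.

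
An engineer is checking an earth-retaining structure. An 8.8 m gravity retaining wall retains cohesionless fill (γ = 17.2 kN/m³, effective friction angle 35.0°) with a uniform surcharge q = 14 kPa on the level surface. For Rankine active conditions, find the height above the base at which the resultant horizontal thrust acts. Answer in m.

3.16 m

K_a = 0.2710.
Triangular part P₁ = ½K_aγH² = 180.5 at H/3 = 2.933 m; rectangular part P₂ = K_a q H = 33.39 at H/2 = 4.400 m.
ȳ = (P₁·2.933 + P₂·4.400)/(P₁+P₂) = 3.162 m.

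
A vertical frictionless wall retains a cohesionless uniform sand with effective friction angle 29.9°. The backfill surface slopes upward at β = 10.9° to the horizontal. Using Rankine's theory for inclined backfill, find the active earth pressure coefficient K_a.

K_a = cos β · (cos β − √(cos²β − cos²φ)) / (cos β + √(cos²β − cos²φ)).
cos β = 0.9820, cos φ = 0.8669, √(cos²β − cos²φ) = 0.4612.
K_a = 0.9820 × (0.9820 − 0.4612)/(0.9820 + 0.4612) = 0.3543.

0.354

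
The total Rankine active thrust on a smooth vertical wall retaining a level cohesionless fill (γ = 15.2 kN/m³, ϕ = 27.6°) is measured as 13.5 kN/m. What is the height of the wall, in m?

2.20 m

K_a = 0.3668. P_a = ½ K_a γ H² ⇒ H = √(2P_a/(K_a γ)).
H = √(2×13.5/(0.3668×15.2)) = 2.201 m.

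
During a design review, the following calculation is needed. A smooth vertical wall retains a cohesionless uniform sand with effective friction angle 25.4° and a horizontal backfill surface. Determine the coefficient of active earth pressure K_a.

K_a = tan²(45° − φ/2) = tan²(32.30°) = 0.3996.

0.400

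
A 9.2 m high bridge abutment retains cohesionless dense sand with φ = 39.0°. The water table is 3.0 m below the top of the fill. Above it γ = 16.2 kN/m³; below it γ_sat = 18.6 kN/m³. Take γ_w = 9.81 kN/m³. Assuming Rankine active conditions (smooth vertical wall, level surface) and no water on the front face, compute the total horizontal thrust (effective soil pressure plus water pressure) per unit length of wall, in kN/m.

K_a = tan²(45° − φ/2) = 0.2275.
γ' = 18.6 − 9.81 = 8.790 kN/m³. Depth below WT = 6.2 m.
σ'_h at WT = K_a γ d_w = 11.06 kPa; at base = 11.06 + K_a γ' × 6.2 = 23.46 kPa.
P₁ (0–3.0 m) = ½×11.06×3.0 = 16.59. P₂ (3.0–9.2 m) = ½(11.06+23.46)×6.2 = 107.0.
P_w = ½ γ_w h₂² = 0.5×9.81×6.2² = 188.5. Total = 16.59+107.0+188.5 = 312.1 kN/m.

312 kN/m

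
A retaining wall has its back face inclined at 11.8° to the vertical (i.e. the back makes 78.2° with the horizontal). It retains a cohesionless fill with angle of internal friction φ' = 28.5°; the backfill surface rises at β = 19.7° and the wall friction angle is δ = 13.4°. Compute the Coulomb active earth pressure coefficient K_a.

K_a = sin²(α+φ) / [sin²α · sin(α−δ) · (1 + √{sin(φ+δ)sin(φ−β) / (sin(α−δ)sin(α+β))})²].
With α = 78.2°, φ = 28.5°, δ = 13.4°, β = 19.7°: K_a = 0.5914.

0.591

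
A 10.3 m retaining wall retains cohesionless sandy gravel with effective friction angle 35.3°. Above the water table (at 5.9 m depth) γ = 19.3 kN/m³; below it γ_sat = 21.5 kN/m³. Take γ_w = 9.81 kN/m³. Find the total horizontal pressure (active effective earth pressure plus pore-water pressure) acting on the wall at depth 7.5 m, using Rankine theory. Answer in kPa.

51.2 kPa

K_a = (1 − sin φ)/(1 + sin φ) = 0.2675.
γ' = 21.5 − 9.81 = 11.69 kN/m³.
Effective vertical stress at 7.5 m: σ'_v = 19.3×5.9 + 11.69×1.60 = 132.6 kPa.
σ'_h = K_a σ'_v = 0.2675 × 132.6 = 35.47 kPa; u = γ_w × 1.60 = 15.70 kPa.
Total σ_h = 35.47 + 15.70 = 51.17 kPa.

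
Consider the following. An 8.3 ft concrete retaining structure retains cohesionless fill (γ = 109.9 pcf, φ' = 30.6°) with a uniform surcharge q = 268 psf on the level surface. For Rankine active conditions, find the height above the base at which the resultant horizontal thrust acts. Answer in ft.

K_a = 0.3253.
Triangular part P₁ = ½K_aγH² = 1232 at H/3 = 2.767 ft; rectangular part P₂ = K_a q H = 723.7 at H/2 = 4.150 ft.
ȳ = (P₁·2.767 + P₂·4.150)/(P₁+P₂) = 3.279 ft.

3.28 ft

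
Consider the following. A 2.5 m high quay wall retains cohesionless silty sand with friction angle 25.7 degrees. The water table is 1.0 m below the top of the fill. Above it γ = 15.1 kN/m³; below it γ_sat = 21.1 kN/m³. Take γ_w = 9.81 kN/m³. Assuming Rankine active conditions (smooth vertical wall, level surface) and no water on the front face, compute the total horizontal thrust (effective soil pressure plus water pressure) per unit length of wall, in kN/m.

K_a = tan²(45° − φ/2) = 0.3950.
γ' = 21.1 − 9.81 = 11.29 kN/m³. Depth below WT = 1.5 m.
σ'_h at WT = K_a γ d_w = 5.965 kPa; at base = 5.965 + K_a γ' × 1.5 = 12.65 kPa.
P₁ (0–1.0 m) = ½×5.965×1.0 = 2.982. P₂ (1.0–2.5 m) = ½(5.965+12.65)×1.5 = 13.96.
P_w = ½ γ_w h₂² = 0.5×9.81×1.5² = 11.04. Total = 2.982+13.96+11.04 = 27.98 kN/m.

28.0 kN/m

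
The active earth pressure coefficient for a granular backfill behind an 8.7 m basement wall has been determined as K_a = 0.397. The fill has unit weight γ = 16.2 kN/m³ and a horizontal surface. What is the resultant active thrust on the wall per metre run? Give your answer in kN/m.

P = ½ K_a γ H² = 0.5 × 0.397 × 16.2 × 8.7² = 243.4 kN/m.

243 kN/m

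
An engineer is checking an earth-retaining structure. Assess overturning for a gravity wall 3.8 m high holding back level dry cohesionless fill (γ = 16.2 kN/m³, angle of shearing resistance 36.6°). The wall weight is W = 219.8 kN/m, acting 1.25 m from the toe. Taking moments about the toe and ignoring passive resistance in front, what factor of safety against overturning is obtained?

K_a = tan²(45° − 36.6°/2) = 0.2530.
P_a = ½K_aγH² = 0.5×0.2530×16.2×3.8² = 29.59 kN/m, acting at H/3 = 1.267 m above the base.
Overturning moment M_o = P_a × H/3 = 29.59 × 1.267 = 37.48.
Resisting moment M_r = W × 1.25 = 219.8 × 1.25 = 274.8.
FS_overturning = M_r/M_o = 274.8/37.48 = 7.331.

7.33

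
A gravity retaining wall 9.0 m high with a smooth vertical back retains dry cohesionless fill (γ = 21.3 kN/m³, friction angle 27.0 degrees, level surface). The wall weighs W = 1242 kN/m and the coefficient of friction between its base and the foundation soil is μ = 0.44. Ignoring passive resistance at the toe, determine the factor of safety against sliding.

1.69

K_a = tan²(45° − 27.0°/2) = 0.3755.
P_a = ½K_aγH² = 0.5×0.3755×21.3×9.0² = 323.9 kN/m, acting at H/3 = 3.000 m above the base.
FS_sliding = μW / P_a = 0.44×1242 / 323.9 = 1.687.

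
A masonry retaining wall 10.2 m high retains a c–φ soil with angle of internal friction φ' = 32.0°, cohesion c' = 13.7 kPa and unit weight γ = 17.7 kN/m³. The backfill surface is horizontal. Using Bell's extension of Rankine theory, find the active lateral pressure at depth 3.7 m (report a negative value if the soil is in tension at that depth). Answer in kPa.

K_a = (1 − sin φ)/(1 + sin φ) = 0.3073.
σ_a = K_a γ z − 2c√K_a = 0.3073×17.7×3.7 − 2×13.7×0.5543 = 4.934 kPa.

4.93 kPa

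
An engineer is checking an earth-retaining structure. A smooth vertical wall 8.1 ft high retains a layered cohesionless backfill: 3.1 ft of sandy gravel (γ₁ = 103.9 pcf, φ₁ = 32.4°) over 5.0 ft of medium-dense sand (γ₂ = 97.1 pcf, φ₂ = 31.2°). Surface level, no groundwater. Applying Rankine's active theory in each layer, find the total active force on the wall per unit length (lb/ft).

1050 lb/ft

K_a1 = tan²(45°−32.4°/2) = 0.3022; K_a2 = tan²(45°−31.2°/2) = 0.3175.
Layer 1: σ at base = K_a1 γ₁ h₁ = 97.35 psf; P₁ = ½×97.35×3.1 = 150.9.
Layer 2: σ_v at top = γ₁h₁ = 322.1; σ_h top = K_a2×322.1 = 102.3; σ_h base = K_a2×(322.1+97.1×5.0) = 256.4.
P₂ = ½(102.3+256.4)×5.0 = 896.7. Total P_a = 150.9+896.7 = 1048 lb/ft.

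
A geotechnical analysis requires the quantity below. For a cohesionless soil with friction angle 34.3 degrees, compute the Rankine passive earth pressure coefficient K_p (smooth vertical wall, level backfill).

3.58

K_p = (1 + sin φ)/(1 − sin φ) = tan²(45° + 34.3°/2) = 3.582.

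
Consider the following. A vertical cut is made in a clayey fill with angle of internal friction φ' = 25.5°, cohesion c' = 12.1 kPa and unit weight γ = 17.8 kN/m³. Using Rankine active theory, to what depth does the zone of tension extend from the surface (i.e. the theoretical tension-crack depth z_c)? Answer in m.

K_a = tan²(45° − 25.5°/2) = 0.3981; √K_a = 0.6310.
The active pressure is zero where K_a γ z = 2c√K_a, so z_c = 2c/(γ√K_a) = 2×12.1/(17.8×0.6310) = 2.155 m.

2.15 m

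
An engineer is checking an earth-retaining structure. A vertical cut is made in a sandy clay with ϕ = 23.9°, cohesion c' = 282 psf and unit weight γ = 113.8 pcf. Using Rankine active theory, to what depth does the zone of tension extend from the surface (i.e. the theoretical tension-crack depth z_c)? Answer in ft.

7.62 ft

K_a = tan²(45° − 23.9°/2) = 0.4233; √K_a = 0.6506.
The active pressure is zero where K_a γ z = 2c√K_a, so z_c = 2c/(γ√K_a) = 2×282/(113.8×0.6506) = 7.617 ft.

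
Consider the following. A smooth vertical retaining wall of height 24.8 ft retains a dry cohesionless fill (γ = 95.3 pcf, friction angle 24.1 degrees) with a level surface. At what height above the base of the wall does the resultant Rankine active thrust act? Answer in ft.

8.27 ft

K_a = 0.4201.
The pressure distribution is triangular, so the resultant acts at H/3 above the base = 24.8/3 = 8.267 ft.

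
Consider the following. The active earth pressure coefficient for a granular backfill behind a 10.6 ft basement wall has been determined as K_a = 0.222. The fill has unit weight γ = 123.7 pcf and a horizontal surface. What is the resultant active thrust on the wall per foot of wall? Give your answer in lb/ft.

P = ½ K_a γ H² = 0.5 × 0.222 × 123.7 × 10.6² = 1543 lb/ft.

1540 lb/ft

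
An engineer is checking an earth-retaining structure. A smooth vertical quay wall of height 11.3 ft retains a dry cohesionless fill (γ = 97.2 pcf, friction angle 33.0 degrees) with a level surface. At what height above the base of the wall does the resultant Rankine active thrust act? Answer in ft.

3.77 ft

K_a = 0.2948.
The pressure distribution is triangular, so the resultant acts at H/3 above the base = 11.3/3 = 3.767 ft.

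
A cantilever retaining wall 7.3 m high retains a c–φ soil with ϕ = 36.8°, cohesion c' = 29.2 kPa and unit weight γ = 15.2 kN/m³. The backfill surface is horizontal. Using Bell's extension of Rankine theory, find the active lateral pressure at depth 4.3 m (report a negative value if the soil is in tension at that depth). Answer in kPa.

-12.9 kPa

K_a = (1 − sin φ)/(1 + sin φ) = 0.2508.
σ_a = K_a γ z − 2c√K_a = 0.2508×15.2×4.3 − 2×29.2×0.5008 = -12.85 kPa.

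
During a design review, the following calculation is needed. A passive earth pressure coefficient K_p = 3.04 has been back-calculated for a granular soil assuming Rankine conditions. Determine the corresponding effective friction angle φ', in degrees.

K_p = (1+sin φ)/(1−sin φ) ⇒ sin φ = (K_p − 1)/(K_p + 1) = 0.5050.
φ = arcsin(0.5050) = 30.33°.

30.3°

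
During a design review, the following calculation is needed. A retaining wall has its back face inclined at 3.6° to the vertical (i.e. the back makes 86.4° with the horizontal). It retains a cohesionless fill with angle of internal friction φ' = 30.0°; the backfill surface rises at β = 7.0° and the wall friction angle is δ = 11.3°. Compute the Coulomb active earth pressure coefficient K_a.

K_a = sin²(α+φ) / [sin²α · sin(α−δ) · (1 + √{sin(φ+δ)sin(φ−β) / (sin(α−δ)sin(α+β))})²].
With α = 86.4°, φ = 30.0°, δ = 11.3°, β = 7.0°: K_a = 0.3622.

0.362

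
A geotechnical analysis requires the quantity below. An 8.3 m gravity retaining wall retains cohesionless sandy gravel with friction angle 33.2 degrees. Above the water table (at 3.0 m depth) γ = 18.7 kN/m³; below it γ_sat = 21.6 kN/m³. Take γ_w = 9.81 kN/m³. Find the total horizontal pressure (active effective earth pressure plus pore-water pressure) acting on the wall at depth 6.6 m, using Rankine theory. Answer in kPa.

64.1 kPa

K_a = (1 − sin φ)/(1 + sin φ) = 0.2924.
γ' = 21.6 − 9.81 = 11.79 kN/m³.
Effective vertical stress at 6.6 m: σ'_v = 18.7×3.0 + 11.79×3.60 = 98.54 kPa.
σ'_h = K_a σ'_v = 0.2924 × 98.54 = 28.81 kPa; u = γ_w × 3.60 = 35.32 kPa.
Total σ_h = 28.81 + 35.32 = 64.13 kPa.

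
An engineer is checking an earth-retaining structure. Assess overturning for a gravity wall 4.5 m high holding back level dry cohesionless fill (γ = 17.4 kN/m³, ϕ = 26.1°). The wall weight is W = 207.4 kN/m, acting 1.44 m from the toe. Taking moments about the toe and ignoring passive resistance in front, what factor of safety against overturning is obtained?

2.91

K_a = tan²(45° − 26.1°/2) = 0.3889.
P_a = ½K_aγH² = 0.5×0.3889×17.4×4.5² = 68.52 kN/m, acting at H/3 = 1.500 m above the base.
Overturning moment M_o = P_a × H/3 = 68.52 × 1.500 = 102.8.
Resisting moment M_r = W × 1.44 = 207.4 × 1.44 = 298.7.
FS_overturning = M_r/M_o = 298.7/102.8 = 2.906.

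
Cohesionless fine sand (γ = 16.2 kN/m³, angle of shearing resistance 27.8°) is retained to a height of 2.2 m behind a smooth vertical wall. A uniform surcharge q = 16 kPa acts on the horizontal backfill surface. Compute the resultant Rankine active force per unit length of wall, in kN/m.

K_a = tan²(45° − φ/2) = 0.3639.
Soil triangle: ½ K_a γ H² = 0.5×0.3639×16.2×2.2² = 14.27 kN/m.
Surcharge rectangle: K_a q H = 0.3639×16×2.2 = 12.81 kN/m.
Total = 14.27 + 12.81 = 27.08 kN/m.

27.1 kN/m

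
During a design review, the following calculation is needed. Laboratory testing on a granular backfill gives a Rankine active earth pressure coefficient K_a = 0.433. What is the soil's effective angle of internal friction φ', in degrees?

K_a = tan²(45° − φ/2) ⇒ 45° − φ/2 = arctan(√0.433) = 33.35°.
φ = 2(45° − 33.35°) = 23.31°.

23.3°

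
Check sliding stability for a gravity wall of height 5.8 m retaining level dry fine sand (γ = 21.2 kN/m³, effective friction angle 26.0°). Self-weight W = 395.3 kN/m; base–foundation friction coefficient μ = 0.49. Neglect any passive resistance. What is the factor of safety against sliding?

1.39

K_a = tan²(45° − 26.0°/2) = 0.3905.
P_a = ½K_aγH² = 0.5×0.3905×21.2×5.8² = 139.2 kN/m, acting at H/3 = 1.933 m above the base.
FS_sliding = μW / P_a = 0.49×395.3 / 139.2 = 1.391.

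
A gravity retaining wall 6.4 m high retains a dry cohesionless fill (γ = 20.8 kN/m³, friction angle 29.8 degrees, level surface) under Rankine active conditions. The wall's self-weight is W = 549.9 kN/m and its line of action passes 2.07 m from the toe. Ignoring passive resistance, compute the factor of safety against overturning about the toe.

3.73

K_a = tan²(45° − 29.8°/2) = 0.3360.
P_a = ½K_aγH² = 0.5×0.3360×20.8×6.4² = 143.1 kN/m, acting at H/3 = 2.133 m above the base.
Overturning moment M_o = P_a × H/3 = 143.1 × 2.133 = 305.4.
Resisting moment M_r = W × 2.07 = 549.9 × 2.07 = 1138.
FS_overturning = M_r/M_o = 1138/305.4 = 3.728.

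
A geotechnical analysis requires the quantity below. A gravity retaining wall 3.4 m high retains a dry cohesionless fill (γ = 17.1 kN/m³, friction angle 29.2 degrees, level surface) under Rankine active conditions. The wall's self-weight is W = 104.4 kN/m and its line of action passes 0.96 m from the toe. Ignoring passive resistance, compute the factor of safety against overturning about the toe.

K_a = tan²(45° − 29.2°/2) = 0.3442.
P_a = ½K_aγH² = 0.5×0.3442×17.1×3.4² = 34.02 kN/m, acting at H/3 = 1.133 m above the base.
Overturning moment M_o = P_a × H/3 = 34.02 × 1.133 = 38.56.
Resisting moment M_r = W × 0.96 = 104.4 × 0.96 = 100.2.
FS_overturning = M_r/M_o = 100.2/38.56 = 2.599.

2.60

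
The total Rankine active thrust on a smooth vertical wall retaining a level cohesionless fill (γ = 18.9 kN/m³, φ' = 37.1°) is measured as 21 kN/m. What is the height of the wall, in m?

3.00 m

K_a = 0.2475. P_a = ½ K_a γ H² ⇒ H = √(2P_a/(K_a γ)).
H = √(2×21/(0.2475×18.9)) = 2.996 m.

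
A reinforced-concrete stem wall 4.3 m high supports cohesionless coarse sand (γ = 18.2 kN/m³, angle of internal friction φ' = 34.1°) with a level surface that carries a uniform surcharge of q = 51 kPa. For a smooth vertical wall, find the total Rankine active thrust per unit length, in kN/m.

109 kN/m

K_a = tan²(45° − φ/2) = 0.2815.
Soil triangle: ½ K_a γ H² = 0.5×0.2815×18.2×4.3² = 47.37 kN/m.
Surcharge rectangle: K_a q H = 0.2815×51×4.3 = 61.74 kN/m.
Total = 47.37 + 61.74 = 109.1 kN/m.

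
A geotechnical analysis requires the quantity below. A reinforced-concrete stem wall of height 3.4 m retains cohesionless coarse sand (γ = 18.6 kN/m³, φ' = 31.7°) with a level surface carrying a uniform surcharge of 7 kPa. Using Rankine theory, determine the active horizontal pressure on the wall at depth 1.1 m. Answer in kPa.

K_a = (1 − sin φ)/(1 + sin φ) = 0.3111.
σ_v = γz + q = 18.6 × 1.1 + 7 = 27.46 kPa.
σ_h = K_a σ_v = 0.3111 × 27.46 = 8.542 kPa.

8.54 kPa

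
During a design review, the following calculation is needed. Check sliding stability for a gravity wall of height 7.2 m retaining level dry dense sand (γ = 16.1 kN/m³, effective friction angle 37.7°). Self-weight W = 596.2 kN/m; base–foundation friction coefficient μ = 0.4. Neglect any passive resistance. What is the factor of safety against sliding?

2.37

K_a = tan²(45° − 37.7°/2) = 0.2411.
P_a = ½K_aγH² = 0.5×0.2411×16.1×7.2² = 100.6 kN/m, acting at H/3 = 2.400 m above the base.
FS_sliding = μW / P_a = 0.4×596.2 / 100.6 = 2.371.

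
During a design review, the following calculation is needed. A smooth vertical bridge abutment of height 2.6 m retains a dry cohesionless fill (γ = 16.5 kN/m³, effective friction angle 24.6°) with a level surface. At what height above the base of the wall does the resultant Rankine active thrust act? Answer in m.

0.867 m

K_a = 0.4121.
The pressure distribution is triangular, so the resultant acts at H/3 above the base = 2.6/3 = 0.8667 m.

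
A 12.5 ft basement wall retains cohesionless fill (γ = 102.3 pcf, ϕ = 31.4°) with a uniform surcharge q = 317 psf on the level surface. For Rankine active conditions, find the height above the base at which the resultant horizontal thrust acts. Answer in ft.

4.86 ft

K_a = 0.3149.
Triangular part P₁ = ½K_aγH² = 2517 at H/3 = 4.167 ft; rectangular part P₂ = K_a q H = 1248 at H/2 = 6.250 ft.
ȳ = (P₁·4.167 + P₂·6.250)/(P₁+P₂) = 4.857 ft.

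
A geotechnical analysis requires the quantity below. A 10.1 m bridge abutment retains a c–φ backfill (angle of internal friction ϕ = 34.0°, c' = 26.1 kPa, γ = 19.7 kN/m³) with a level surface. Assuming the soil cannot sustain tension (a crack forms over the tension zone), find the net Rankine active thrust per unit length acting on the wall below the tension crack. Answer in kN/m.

K_a = 0.2827; √K_a = 0.5317.
Tension-crack depth z_c = 2c/(γ√K_a) = 2×26.1/(19.7×0.5317) = 4.983 m.
σ_a at base = K_a γ H − 2c√K_a = 0.2827×19.7×10.1 − 2×26.1×0.5317 = 28.50 kPa.
P_a = ½ × 28.50 × (H − z_c) = 0.5×28.50×5.117 = 72.90 kN/m.

72.9 kN/m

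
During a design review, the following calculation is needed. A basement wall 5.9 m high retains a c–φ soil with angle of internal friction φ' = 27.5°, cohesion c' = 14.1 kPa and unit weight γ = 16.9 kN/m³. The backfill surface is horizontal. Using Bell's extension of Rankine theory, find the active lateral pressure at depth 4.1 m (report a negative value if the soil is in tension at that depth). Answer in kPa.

K_a = (1 − sin φ)/(1 + sin φ) = 0.3682.
σ_a = K_a γ z − 2c√K_a = 0.3682×16.9×4.1 − 2×14.1×0.6068 = 8.402 kPa.

8.40 kPa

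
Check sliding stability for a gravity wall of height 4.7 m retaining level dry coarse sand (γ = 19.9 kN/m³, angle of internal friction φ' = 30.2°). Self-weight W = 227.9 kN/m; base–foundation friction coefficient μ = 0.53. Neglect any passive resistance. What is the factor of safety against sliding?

1.66

K_a = tan²(45° − 30.2°/2) = 0.3307.
P_a = ½K_aγH² = 0.5×0.3307×19.9×4.7² = 72.68 kN/m, acting at H/3 = 1.567 m above the base.
FS_sliding = μW / P_a = 0.53×227.9 / 72.68 = 1.662.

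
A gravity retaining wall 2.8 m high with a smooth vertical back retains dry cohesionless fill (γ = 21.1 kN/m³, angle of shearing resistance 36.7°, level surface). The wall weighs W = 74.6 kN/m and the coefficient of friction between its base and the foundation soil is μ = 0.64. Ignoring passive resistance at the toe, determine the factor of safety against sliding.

2.29

K_a = tan²(45° − 36.7°/2) = 0.2519.
P_a = ½K_aγH² = 0.5×0.2519×21.1×2.8² = 20.83 kN/m, acting at H/3 = 0.9333 m above the base.
FS_sliding = μW / P_a = 0.64×74.6 / 20.83 = 2.292.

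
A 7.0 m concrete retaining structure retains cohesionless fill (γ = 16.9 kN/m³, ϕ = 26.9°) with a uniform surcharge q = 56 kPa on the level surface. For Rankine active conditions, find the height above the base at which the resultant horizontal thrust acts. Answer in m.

2.90 m

K_a = 0.3770.
Triangular part P₁ = ½K_aγH² = 156.1 at H/3 = 2.333 m; rectangular part P₂ = K_a q H = 147.8 at H/2 = 3.500 m.
ȳ = (P₁·2.333 + P₂·3.500)/(P₁+P₂) = 2.901 m.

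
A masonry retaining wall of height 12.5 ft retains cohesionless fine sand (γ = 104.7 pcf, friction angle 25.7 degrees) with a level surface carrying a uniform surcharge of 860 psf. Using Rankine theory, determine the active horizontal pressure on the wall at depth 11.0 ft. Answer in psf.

795 psf

K_a = (1 − sin φ)/(1 + sin φ) = 0.3950.
σ_v = γz + q = 104.7 × 11.0 + 860 = 2012 psf.
σ_h = K_a σ_v = 0.3950 × 2012 = 794.7 psf.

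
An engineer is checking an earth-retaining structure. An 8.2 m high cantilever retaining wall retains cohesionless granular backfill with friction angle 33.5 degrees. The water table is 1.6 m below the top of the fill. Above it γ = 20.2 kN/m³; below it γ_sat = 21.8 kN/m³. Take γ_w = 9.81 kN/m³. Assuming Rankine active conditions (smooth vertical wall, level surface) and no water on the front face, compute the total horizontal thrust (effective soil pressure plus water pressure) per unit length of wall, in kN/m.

K_a = tan²(45° − φ/2) = 0.2887.
γ' = 21.8 − 9.81 = 11.99 kN/m³. Depth below WT = 6.6 m.
σ'_h at WT = K_a γ d_w = 9.331 kPa; at base = 9.331 + K_a γ' × 6.6 = 32.18 kPa.
P₁ (0–1.6 m) = ½×9.331×1.6 = 7.465. P₂ (1.6–8.2 m) = ½(9.331+32.18)×6.6 = 137.0.
P_w = ½ γ_w h₂² = 0.5×9.81×6.6² = 213.7. Total = 7.465+137.0+213.7 = 358.1 kN/m.

358 kN/m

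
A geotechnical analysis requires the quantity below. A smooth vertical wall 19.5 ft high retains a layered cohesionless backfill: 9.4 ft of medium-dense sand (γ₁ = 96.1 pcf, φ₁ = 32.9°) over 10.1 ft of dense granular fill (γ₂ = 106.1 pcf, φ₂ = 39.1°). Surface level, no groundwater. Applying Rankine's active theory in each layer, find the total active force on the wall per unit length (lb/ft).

K_a1 = tan²(45°−32.9°/2) = 0.2960; K_a2 = tan²(45°−39.1°/2) = 0.2265.
Layer 1: σ at base = K_a1 γ₁ h₁ = 267.4 psf; P₁ = ½×267.4×9.4 = 1257.
Layer 2: σ_v at top = γ₁h₁ = 903.3; σ_h top = K_a2×903.3 = 204.6; σ_h base = K_a2×(903.3+106.1×10.1) = 447.3.
P₂ = ½(204.6+447.3)×10.1 = 3292. Total P_a = 1257+3292 = 4549 lb/ft.

4550 lb/ft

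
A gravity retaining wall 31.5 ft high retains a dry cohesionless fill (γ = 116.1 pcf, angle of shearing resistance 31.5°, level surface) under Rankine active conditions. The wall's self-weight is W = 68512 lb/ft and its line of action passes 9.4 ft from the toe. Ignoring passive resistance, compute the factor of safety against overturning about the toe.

3.40

K_a = tan²(45° − 31.5°/2) = 0.3136.
P_a = ½K_aγH² = 0.5×0.3136×116.1×31.5² = 18070 lb/ft, acting at H/3 = 10.50 ft above the base.
Overturning moment M_o = P_a × H/3 = 18070 × 10.50 = 189700.
Resisting moment M_r = W × 9.4 = 68512 × 9.4 = 644000.
FS_overturning = M_r/M_o = 644000/189700 = 3.395.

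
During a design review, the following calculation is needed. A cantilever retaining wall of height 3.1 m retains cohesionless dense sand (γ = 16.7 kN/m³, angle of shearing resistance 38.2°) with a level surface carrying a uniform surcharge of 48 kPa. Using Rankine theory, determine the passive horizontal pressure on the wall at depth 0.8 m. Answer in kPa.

260 kPa

K_p = (1 + sin φ)/(1 − sin φ) = 4.241.
σ_v = γz + q = 16.7 × 0.8 + 48 = 61.36 kPa.
σ_h = K_p σ_v = 4.241 × 61.36 = 260.2 kPa.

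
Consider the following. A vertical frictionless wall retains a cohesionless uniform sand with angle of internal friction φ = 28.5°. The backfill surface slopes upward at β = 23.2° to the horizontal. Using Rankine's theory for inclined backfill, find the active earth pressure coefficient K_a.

K_a = cos β · (cos β − √(cos²β − cos²φ)) / (cos β + √(cos²β − cos²φ)).
cos β = 0.9191, cos φ = 0.8788, √(cos²β − cos²φ) = 0.2692.
K_a = 0.9191 × (0.9191 − 0.2692)/(0.9191 + 0.2692) = 0.5027.

0.503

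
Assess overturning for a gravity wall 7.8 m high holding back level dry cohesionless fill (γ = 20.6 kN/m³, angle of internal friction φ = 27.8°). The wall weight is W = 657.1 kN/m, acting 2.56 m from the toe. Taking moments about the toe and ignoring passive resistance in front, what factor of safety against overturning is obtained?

K_a = tan²(45° − 27.8°/2) = 0.3639.
P_a = ½K_aγH² = 0.5×0.3639×20.6×7.8² = 228.0 kN/m, acting at H/3 = 2.600 m above the base.
Overturning moment M_o = P_a × H/3 = 228.0 × 2.600 = 592.9.
Resisting moment M_r = W × 2.56 = 657.1 × 2.56 = 1682.
FS_overturning = M_r/M_o = 1682/592.9 = 2.837.

2.84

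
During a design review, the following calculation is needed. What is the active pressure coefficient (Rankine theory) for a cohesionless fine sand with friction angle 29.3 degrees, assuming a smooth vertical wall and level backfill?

K_a = tan²(45° − φ/2) = tan²(30.35°) = 0.3428.

0.343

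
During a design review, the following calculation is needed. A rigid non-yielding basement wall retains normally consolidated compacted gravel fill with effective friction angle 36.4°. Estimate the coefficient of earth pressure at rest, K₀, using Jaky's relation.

K₀ = 1 − sin φ' = 1 − sin 36.4° = 0.4066.

0.407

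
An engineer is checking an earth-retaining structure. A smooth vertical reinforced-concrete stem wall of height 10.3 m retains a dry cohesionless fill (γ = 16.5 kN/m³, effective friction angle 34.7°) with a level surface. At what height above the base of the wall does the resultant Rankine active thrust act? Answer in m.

K_a = 0.2745.
The pressure distribution is triangular, so the resultant acts at H/3 above the base = 10.3/3 = 3.433 m.

3.43 m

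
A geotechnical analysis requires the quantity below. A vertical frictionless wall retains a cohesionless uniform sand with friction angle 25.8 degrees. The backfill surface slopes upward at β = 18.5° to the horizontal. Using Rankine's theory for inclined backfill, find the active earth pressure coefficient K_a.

0.495

K_a = cos β · (cos β − √(cos²β − cos²φ)) / (cos β + √(cos²β − cos²φ)).
cos β = 0.9483, cos φ = 0.9003, √(cos²β − cos²φ) = 0.2979.
K_a = 0.9483 × (0.9483 − 0.2979)/(0.9483 + 0.2979) = 0.4949.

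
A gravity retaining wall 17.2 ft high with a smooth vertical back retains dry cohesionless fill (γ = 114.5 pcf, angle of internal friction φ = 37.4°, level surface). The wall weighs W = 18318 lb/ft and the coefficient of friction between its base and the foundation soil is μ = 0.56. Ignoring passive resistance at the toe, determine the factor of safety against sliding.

K_a = tan²(45° − 37.4°/2) = 0.2443.
P_a = ½K_aγH² = 0.5×0.2443×114.5×17.2² = 4137 lb/ft, acting at H/3 = 5.733 ft above the base.
FS_sliding = μW / P_a = 0.56×18318 / 4137 = 2.480.

2.48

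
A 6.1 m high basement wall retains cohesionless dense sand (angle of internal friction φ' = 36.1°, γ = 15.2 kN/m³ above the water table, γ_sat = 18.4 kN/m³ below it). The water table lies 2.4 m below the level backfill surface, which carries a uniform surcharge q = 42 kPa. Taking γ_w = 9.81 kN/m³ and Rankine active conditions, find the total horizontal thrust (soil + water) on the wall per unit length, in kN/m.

K_a = tan²(45° − φ/2) = 0.2585.
γ' = 18.4 − 9.81 = 8.590 kN/m³. h₂ = H − d_w = 3.7 m.
σ'_h: at surface K_a·q = 10.86; at WT K_a(q+γd_w) = 20.29; at base K_a(q+γd_w+γ'h₂) = 28.50 kPa.
P₁ = ½(10.86+20.29)×2.4 = 37.37; P₂ = ½(20.29+28.50)×3.7 = 90.26; P_w = ½γ_w h₂² = 67.15.
Total = 37.37+90.26+67.15 = 194.8 kN/m.

195 kN/m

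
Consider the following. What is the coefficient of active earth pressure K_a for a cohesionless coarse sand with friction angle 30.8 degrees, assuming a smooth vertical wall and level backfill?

0.323

K_a = tan²(45° − φ/2) = tan²(29.60°) = 0.3227.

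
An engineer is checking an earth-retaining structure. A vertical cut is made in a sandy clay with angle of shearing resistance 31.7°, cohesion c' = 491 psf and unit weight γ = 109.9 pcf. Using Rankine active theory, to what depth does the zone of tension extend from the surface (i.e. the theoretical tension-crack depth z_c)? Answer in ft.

K_a = tan²(45° − 31.7°/2) = 0.3111; √K_a = 0.5577.
The active pressure is zero where K_a γ z = 2c√K_a, so z_c = 2c/(γ√K_a) = 2×491/(109.9×0.5577) = 16.02 ft.

16.0 ft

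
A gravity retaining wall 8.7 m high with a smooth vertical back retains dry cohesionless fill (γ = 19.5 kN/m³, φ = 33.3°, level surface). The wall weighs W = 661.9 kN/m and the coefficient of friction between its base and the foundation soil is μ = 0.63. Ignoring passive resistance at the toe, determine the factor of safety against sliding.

K_a = tan²(45° − 33.3°/2) = 0.2911.
P_a = ½K_aγH² = 0.5×0.2911×19.5×8.7² = 214.9 kN/m, acting at H/3 = 2.900 m above the base.
FS_sliding = μW / P_a = 0.63×661.9 / 214.9 = 1.941.

1.94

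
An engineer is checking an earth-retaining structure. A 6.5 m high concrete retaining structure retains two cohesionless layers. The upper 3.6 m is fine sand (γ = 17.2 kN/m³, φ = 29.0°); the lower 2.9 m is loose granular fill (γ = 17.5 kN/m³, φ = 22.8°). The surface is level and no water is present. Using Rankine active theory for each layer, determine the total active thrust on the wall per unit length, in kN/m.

K_a1 = tan²(45°−29.0°/2) = 0.3470; K_a2 = tan²(45°−22.8°/2) = 0.4414.
Layer 1: σ at base = K_a1 γ₁ h₁ = 21.48 kPa; P₁ = ½×21.48×3.6 = 38.67.
Layer 2: σ_v at top = γ₁h₁ = 61.92; σ_h top = K_a2×61.92 = 27.33; σ_h base = K_a2×(61.92+17.5×2.9) = 49.74.
P₂ = ½(27.33+49.74)×2.9 = 111.7. Total P_a = 38.67+111.7 = 150.4 kN/m.

150 kN/m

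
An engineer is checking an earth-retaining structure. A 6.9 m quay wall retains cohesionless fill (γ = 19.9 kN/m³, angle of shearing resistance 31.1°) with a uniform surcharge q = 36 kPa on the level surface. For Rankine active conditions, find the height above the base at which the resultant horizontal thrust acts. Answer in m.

2.70 m

K_a = 0.3188.
Triangular part P₁ = ½K_aγH² = 151.0 at H/3 = 2.300 m; rectangular part P₂ = K_a q H = 79.19 at H/2 = 3.450 m.
ȳ = (P₁·2.300 + P₂·3.450)/(P₁+P₂) = 2.696 m.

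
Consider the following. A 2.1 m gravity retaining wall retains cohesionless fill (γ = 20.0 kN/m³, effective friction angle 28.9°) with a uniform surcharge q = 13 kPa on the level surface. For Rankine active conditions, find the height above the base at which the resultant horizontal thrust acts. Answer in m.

K_a = 0.3484.
Triangular part P₁ = ½K_aγH² = 15.36 at H/3 = 0.7000 m; rectangular part P₂ = K_a q H = 9.510 at H/2 = 1.050 m.
ȳ = (P₁·0.7000 + P₂·1.050)/(P₁+P₂) = 0.8338 m.

0.834 m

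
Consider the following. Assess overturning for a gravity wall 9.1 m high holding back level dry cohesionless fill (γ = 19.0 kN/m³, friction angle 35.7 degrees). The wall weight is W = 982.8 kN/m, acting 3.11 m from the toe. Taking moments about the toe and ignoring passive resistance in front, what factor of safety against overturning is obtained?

4.87

K_a = tan²(45° − 35.7°/2) = 0.2630.
P_a = ½K_aγH² = 0.5×0.2630×19.0×9.1² = 206.9 kN/m, acting at H/3 = 3.033 m above the base.
Overturning moment M_o = P_a × H/3 = 206.9 × 3.033 = 627.6.
Resisting moment M_r = W × 3.11 = 982.8 × 3.11 = 3057.
FS_overturning = M_r/M_o = 3057/627.6 = 4.870.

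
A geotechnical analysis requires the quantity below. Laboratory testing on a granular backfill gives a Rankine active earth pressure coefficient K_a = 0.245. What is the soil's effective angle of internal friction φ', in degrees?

37.3°

K_a = tan²(45° − φ/2) ⇒ 45° − φ/2 = arctan(√0.245) = 26.33°.
φ = 2(45° − 26.33°) = 37.33°.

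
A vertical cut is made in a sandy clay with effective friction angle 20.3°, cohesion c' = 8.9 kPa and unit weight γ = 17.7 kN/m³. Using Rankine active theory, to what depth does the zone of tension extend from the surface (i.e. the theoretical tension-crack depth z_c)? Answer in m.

K_a = tan²(45° − 20.3°/2) = 0.4849; √K_a = 0.6963.
The active pressure is zero where K_a γ z = 2c√K_a, so z_c = 2c/(γ√K_a) = 2×8.9/(17.7×0.6963) = 1.444 m.

1.44 m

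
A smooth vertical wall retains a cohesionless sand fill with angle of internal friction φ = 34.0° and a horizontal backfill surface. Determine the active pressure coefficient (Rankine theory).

0.283

K_a = (1 − sin φ)/(1 + sin φ) = (1 − sin 34.0°)/(1 + sin 34.0°) = 0.2827.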